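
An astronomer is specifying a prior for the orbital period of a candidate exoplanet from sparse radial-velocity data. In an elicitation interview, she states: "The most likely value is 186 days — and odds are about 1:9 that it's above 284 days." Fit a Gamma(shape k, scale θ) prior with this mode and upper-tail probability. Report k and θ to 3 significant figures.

k ≈ 11.4, θ ≈ 17.9

Gamma(k,θ) with k>1 has mode (k−1)θ, so θ = 186/(k−1).
Need P(X < 284) = 0.9 with θ tied to k this way. Start at k = 2, θ = 186: P(X<284) ≈ 0.451.
Too low — raise k to concentrate. Iterating converges to k ≈ 11.4.
Then θ = 186/(11.4−1) ≈ 17.9.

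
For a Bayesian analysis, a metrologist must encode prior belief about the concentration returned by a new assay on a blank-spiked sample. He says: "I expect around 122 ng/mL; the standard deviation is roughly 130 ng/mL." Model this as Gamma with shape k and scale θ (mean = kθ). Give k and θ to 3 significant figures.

For Gamma(k, scale θ): mean = kθ, variance = kθ², so CV = 1/√k.
CV = SD/mean = 130/122 = 1.066, hence k = 1/CV² = 0.881.
Then θ = mean/k = 122/0.881 = 139.

k ≈ 0.881, θ ≈ 139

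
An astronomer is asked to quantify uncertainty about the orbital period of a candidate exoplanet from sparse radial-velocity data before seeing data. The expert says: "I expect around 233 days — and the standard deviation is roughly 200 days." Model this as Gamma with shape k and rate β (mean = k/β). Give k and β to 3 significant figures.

For Gamma(k, rate β): mean = k/β, variance = k/β², so CV = 1/√k.
CV = SD/mean = 200/233 = 0.8584, hence k = 1/CV² = 1.36.
Then β = k/mean = 1.36/233 = 0.00583.

k ≈ 1.36, β ≈ 0.00583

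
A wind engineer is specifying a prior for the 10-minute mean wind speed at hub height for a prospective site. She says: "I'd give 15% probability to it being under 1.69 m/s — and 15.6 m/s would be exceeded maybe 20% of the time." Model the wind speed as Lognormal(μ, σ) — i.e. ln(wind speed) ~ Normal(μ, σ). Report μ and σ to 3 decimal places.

If T ~ Lognormal(μ,σ) then ln T ~ Normal(μ,σ), so the p-quantile of ln T is μ + z_p·σ.
ln(1.69) = 0.5247 and ln(15.6) = 2.747; z_{0.15} = -1.036, z_{0.8} = 0.8416.
σ = (2.747 − 0.5247)/(0.8416 − (-1.036)) = 1.183.
μ = 0.5247 − (-1.036)·1.183 = 1.751.

μ ≈ 1.751, σ ≈ 1.183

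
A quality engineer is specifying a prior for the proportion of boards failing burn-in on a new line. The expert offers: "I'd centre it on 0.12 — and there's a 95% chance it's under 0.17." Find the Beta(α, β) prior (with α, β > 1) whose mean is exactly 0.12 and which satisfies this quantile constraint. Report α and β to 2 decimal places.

α ≈ 15.49, β ≈ 113.63

With mean 0.12 fixed, write α = 0.12s, β = 0.88s where s = α+β.
Need P(θ < 0.17) = 0.95 under Beta(0.12s, 0.88s). Normal approximation: (q−m)/√(m(1−m)/s) ≈ z_{0.95} = 1.64, so s ≈ 0.12·0.88·(1.64)²/(0.17−0.12)² = 114.3.
At s = 114.3: P(θ<0.17) ≈ 0.940. Adjusting to match 0.95 gives s ≈ 129.12.
So α = 0.12·129.12 ≈ 15.49, β = 0.88·129.12 ≈ 113.63.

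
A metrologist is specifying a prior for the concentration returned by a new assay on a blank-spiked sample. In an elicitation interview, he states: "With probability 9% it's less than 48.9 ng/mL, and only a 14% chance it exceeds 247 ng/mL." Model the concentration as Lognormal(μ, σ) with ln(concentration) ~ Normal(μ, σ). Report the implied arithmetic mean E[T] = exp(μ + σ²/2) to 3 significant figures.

E[T] ≈ 150 ng/mL

If T ~ Lognormal(μ,σ) then ln T ~ Normal(μ,σ), so the p-quantile of ln T is μ + z_p·σ.
ln(48.9) = 3.89 and ln(247) = 5.509; z_{0.09} = -1.341, z_{0.86} = 1.08.
σ = (5.509 − 3.89)/(1.08 − (-1.341)) = 0.669.
μ = 3.89 − (-1.341)·0.669 = 4.787.
E[T] = exp(μ + σ²/2) = exp(4.787 + 0.2238) = 150 ng/mL.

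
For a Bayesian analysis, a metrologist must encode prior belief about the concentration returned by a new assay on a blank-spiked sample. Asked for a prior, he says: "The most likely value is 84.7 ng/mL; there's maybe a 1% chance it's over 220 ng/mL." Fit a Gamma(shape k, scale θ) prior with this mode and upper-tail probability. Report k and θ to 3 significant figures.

k ≈ 6.11, θ ≈ 16.6

Gamma(k,θ) with k>1 has mode (k−1)θ, so θ = 84.7/(k−1).
Need P(X < 220) = 0.99 with θ tied to k this way. Start at k = 2, θ = 84.7: P(X<220) ≈ 0.732.
Too low — raise k to concentrate. Iterating converges to k ≈ 6.11.
Then θ = 84.7/(6.11−1) ≈ 16.6.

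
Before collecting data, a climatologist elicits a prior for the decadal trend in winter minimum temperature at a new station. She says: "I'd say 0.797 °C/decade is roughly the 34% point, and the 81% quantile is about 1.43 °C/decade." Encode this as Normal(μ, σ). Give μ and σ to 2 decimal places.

For Normal(μ,σ), the p-quantile is μ + z_p·σ. Here z_{0.34} = -0.4125, z_{0.81} = 0.8779.
So 0.797 = μ − 0.4125σ and 1.43 = μ + 0.8779σ.
Subtracting: σ = (1.43 − 0.797)/(0.8779 − (-0.4125)) = 0.49.
Then μ = 0.797 − (-0.4125)·0.49 = 1.00.

μ = 1.00, σ = 0.49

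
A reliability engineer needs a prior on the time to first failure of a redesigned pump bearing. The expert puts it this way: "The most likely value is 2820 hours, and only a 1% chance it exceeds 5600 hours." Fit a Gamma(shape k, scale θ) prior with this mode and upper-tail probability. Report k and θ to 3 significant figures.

Gamma(k,θ) with k>1 has mode (k−1)θ, so θ = 2820/(k−1).
Need P(X < 5600) = 0.99 with θ tied to k this way. Start at k = 2, θ = 2820: P(X<5600) ≈ 0.590.
Too low — raise k to concentrate. Iterating converges to k ≈ 11.5.
Then θ = 2820/(11.5−1) ≈ 270.

k ≈ 11.5, θ ≈ 270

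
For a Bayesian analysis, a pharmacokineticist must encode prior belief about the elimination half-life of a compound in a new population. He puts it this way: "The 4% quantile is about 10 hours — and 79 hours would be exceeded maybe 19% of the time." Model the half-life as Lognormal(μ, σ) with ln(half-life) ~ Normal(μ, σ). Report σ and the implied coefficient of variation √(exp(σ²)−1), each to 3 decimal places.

If T ~ Lognormal(μ,σ) then ln T ~ Normal(μ,σ), so the p-quantile of ln T is μ + z_p·σ.
ln(10) = 2.303 and ln(79) = 4.369; z_{0.04} = -1.751, z_{0.81} = 0.8779.
σ = (4.369 − 2.303)/(0.8779 − (-1.751)) = 0.786.
μ = 2.303 − (-1.751)·0.786 = 3.679.
CV = √(exp(σ²)−1) = √(exp(0.6183)−1) = 0.925.

σ ≈ 0.786, CV ≈ 0.925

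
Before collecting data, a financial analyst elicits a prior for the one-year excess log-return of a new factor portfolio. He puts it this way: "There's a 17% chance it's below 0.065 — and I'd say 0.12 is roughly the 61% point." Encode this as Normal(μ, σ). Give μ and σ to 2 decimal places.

μ = 0.11, σ = 0.04

For Normal(μ,σ), the p-quantile is μ + z_p·σ. Here z_{0.17} = -0.9542, z_{0.61} = 0.2793.
So 0.065 = μ − 0.9542σ and 0.12 = μ + 0.2793σ.
Subtracting: σ = (0.12 − 0.065)/(0.2793 − (-0.9542)) = 0.04.
Then μ = 0.065 − (-0.9542)·0.04 = 0.11.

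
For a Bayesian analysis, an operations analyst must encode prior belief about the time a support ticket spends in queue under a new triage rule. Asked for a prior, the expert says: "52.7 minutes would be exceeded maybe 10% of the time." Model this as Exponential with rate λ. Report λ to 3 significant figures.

λ ≈ 0.0437

P(T > 52.7) = e^(−λ·52.7) = 0.1, so λ = −ln(0.1)/52.7 = 0.0437.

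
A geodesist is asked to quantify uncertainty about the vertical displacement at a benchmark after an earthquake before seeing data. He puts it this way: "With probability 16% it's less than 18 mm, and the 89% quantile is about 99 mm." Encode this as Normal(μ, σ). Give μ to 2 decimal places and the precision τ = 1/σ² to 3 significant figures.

The p-quantile of Normal(μ,σ) is μ + z_p·σ, with z_{0.16} = -0.9945 and z_{0.89} = 1.227.
Eliminate σ: μ = (z₂·x₁ − z₁·x₂)/(z₂ − z₁) = (1.227·18 − (-0.9945)·99)/2.221 = 54.27.
Then σ = (x₂ − x₁)/(z₂ − z₁) = (99 − 18)/2.221 = 36.47.
Precision τ = 1/σ² = 1/36.47² = 0.000752.

μ = 54.27, τ = 0.000752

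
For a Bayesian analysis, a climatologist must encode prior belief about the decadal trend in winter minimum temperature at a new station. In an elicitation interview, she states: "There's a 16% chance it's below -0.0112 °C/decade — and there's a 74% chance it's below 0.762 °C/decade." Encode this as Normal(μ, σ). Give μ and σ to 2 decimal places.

μ = 0.46, σ = 0.47

For Normal(μ,σ), the p-quantile is μ + z_p·σ. Here z_{0.16} = -0.9945, z_{0.74} = 0.6433.
So -0.0112 = μ − 0.9945σ and 0.762 = μ + 0.6433σ.
Subtracting: σ = (0.762 − -0.0112)/(0.6433 − (-0.9945)) = 0.47.
Then μ = -0.0112 − (-0.9945)·0.47 = 0.46.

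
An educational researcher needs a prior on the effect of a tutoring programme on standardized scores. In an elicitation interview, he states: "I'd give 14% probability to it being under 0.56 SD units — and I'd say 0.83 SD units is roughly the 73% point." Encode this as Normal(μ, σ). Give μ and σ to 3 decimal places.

The p-quantile of Normal(μ,σ) is μ + z_p·σ, with z_{0.14} = -1.08 and z_{0.73} = 0.6128.
Eliminate σ: μ = (z₂·x₁ − z₁·x₂)/(z₂ − z₁) = (0.6128·0.56 − (-1.08)·0.83)/1.693 = 0.732.
Then σ = (x₂ − x₁)/(z₂ − z₁) = (0.83 − 0.56)/1.693 = 0.159.

μ = 0.732, σ = 0.159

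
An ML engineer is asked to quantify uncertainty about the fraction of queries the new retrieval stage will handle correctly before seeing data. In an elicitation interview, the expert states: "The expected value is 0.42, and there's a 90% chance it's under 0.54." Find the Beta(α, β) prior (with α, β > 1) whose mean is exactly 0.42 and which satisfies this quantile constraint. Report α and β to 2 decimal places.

α ≈ 11.77, β ≈ 16.25

With mean 0.42 fixed, write α = 0.42s, β = 0.58s where s = α+β.
Need P(θ < 0.54) = 0.9 under Beta(0.42s, 0.58s). Normal approximation: (q−m)/√(m(1−m)/s) ≈ z_{0.9} = 1.28, so s ≈ 0.42·0.58·(1.28)²/(0.54−0.42)² = 27.8.
At s = 27.8: P(θ<0.54) ≈ 0.899. Adjusting to match 0.9 gives s ≈ 28.02.
So α = 0.42·28.02 ≈ 11.77, β = 0.58·28.02 ≈ 16.25.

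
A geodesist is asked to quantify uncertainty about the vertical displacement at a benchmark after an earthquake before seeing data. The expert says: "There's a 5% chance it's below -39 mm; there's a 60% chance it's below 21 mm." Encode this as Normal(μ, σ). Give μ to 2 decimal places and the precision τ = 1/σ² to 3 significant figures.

The p-quantile of Normal(μ,σ) is μ + z_p·σ, with z_{0.05} = -1.645 and z_{0.6} = 0.2533.
Eliminate σ: μ = (z₂·x₁ − z₁·x₂)/(z₂ − z₁) = (0.2533·-39 − (-1.645)·21)/1.898 = 12.99.
Then σ = (x₂ − x₁)/(z₂ − z₁) = (21 − -39)/1.898 = 31.61.
Precision τ = 1/σ² = 1/31.61² = 0.001.

μ = 12.99, τ = 0.001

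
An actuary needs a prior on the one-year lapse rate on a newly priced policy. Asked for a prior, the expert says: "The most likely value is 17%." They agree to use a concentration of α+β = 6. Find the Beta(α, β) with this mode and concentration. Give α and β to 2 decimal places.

α = 1.68, β = 4.32

For α,β > 1 the Beta mode is (α−1)/(α+β−2). With α+β = 6, the mode is (α−1)/4.
Set (α−1)/4 = 0.17 → α = 1 + 0.17·4 = 1.68.
β = 6 − α = 4.32.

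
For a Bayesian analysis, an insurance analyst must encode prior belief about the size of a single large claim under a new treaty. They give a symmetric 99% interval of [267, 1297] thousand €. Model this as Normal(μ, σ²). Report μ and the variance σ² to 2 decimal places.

μ = 782.00, σ² = 39974.25

A symmetric 99% interval runs μ ± z·σ with z = 2.576.
Half-width = 515, so σ = 515/2.576 = 199.936 and σ² = 39974.25.
μ is the interval midpoint, 782.00.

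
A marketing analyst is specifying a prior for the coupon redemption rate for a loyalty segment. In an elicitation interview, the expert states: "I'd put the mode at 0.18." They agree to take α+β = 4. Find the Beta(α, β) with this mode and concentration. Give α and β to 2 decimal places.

α = 1.36, β = 2.64

For α,β > 1 the Beta mode is (α−1)/(α+β−2). With α+β = 4, the mode is (α−1)/2.
Set (α−1)/2 = 0.18 → α = 1 + 0.18·2 = 1.36.
β = 4 − α = 2.64.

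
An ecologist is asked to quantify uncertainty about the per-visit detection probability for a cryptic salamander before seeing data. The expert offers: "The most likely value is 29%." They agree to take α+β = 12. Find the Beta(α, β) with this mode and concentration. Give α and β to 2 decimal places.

α = 3.90, β = 8.10

For α,β > 1 the Beta mode is (α−1)/(α+β−2). With α+β = 12, the mode is (α−1)/10.
Set (α−1)/10 = 0.29 → α = 1 + 0.29·10 = 3.90.
β = 12 − α = 8.10.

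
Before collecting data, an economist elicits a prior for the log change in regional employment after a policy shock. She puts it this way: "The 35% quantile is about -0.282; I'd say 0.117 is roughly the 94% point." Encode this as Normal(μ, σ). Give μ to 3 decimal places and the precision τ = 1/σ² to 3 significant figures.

For Normal(μ,σ), the p-quantile is μ + z_p·σ. Here z_{0.35} = -0.3853, z_{0.94} = 1.555.
So -0.282 = μ − 0.3853σ and 0.117 = μ + 1.555σ.
Subtracting: σ = (0.117 − -0.282)/(1.555 − (-0.3853)) = 0.206.
Then μ = -0.282 − (-0.3853)·0.206 = -0.203.
Precision τ = 1/σ² = 1/0.2057² = 23.6.

μ = -0.203, τ = 23.6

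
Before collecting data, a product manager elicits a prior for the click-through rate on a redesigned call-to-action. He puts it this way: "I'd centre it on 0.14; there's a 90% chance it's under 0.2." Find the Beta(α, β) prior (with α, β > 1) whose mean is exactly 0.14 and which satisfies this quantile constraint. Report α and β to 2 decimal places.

α ≈ 8.20, β ≈ 50.37

With mean 0.14 fixed, write α = 0.14s, β = 0.86s where s = α+β.
Need P(θ < 0.2) = 0.9 under Beta(0.14s, 0.86s). Normal approximation: (q−m)/√(m(1−m)/s) ≈ z_{0.9} = 1.28, so s ≈ 0.14·0.86·(1.28)²/(0.2−0.14)² = 54.9.
At s = 54.9: P(θ<0.2) ≈ 0.894. Adjusting to match 0.9 gives s ≈ 58.56.
So α = 0.14·58.56 ≈ 8.20, β = 0.86·58.56 ≈ 50.37.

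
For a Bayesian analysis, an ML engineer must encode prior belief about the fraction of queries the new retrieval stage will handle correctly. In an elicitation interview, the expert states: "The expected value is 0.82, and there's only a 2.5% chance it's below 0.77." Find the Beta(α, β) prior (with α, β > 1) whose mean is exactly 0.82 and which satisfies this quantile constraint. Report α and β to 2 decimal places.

With mean 0.82 fixed, write α = 0.82s, β = 0.18s where s = α+β.
Need P(θ < 0.77) = 0.025 under Beta(0.82s, 0.18s). Normal approximation: (q−m)/√(m(1−m)/s) ≈ z_{0.025} = -1.96, so s ≈ 0.82·0.18·(-1.96)²/(0.77−0.82)² = 226.8.
At s = 226.8: P(θ<0.77) ≈ 0.030. Adjusting to match 0.025 gives s ≈ 248.71.
So α = 0.82·248.71 ≈ 203.94, β = 0.18·248.71 ≈ 44.77.

α ≈ 203.94, β ≈ 44.77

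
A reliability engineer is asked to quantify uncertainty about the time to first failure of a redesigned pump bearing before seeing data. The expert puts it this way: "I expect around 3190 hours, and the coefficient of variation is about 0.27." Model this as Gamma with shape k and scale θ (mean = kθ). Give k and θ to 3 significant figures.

k ≈ 13.7, θ ≈ 233

For Gamma(k, scale θ): mean = kθ, variance = kθ², so CV = 1/√k.
CV = 0.27, hence k = 1/CV² = 13.7.
Then θ = mean/k = 3190/13.7 = 233.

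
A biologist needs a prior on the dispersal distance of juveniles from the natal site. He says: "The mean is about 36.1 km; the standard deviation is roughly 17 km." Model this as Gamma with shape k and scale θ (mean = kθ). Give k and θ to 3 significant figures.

k ≈ 4.51, θ ≈ 8.01

For Gamma(k, scale θ): mean = kθ, variance = kθ², so CV = 1/√k.
CV = SD/mean = 17/36.1 = 0.4709, hence k = 1/CV² = 4.51.
Then θ = mean/k = 36.1/4.51 = 8.01.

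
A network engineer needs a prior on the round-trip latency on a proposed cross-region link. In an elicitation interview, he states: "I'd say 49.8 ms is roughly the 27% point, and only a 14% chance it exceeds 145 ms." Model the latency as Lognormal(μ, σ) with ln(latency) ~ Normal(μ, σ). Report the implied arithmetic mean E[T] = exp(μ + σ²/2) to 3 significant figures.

E[T] ≈ 89.5 ms

If T ~ Lognormal(μ,σ) then ln T ~ Normal(μ,σ), so the p-quantile of ln T is μ + z_p·σ.
ln(49.8) = 3.908 and ln(145) = 4.977; z_{0.27} = -0.6128, z_{0.86} = 1.08.
σ = (4.977 − 3.908)/(1.08 − (-0.6128)) = 0.631.
μ = 3.908 − (-0.6128)·0.631 = 4.295.
E[T] = exp(μ + σ²/2) = exp(4.295 + 0.1992) = 89.5 ms.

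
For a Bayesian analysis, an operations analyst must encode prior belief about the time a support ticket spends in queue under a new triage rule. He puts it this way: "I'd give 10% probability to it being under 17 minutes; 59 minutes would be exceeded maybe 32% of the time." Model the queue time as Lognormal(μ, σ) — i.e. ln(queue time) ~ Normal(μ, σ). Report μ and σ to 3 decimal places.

If T ~ Lognormal(μ,σ) then ln T ~ Normal(μ,σ), so the p-quantile of ln T is μ + z_p·σ.
ln(17) = 2.833 and ln(59) = 4.078; z_{0.1} = -1.282, z_{0.68} = 0.4677.
σ = (4.078 − 2.833)/(0.4677 − (-1.282)) = 0.711.
μ = 2.833 − (-1.282)·0.711 = 3.745.

μ ≈ 3.745, σ ≈ 0.711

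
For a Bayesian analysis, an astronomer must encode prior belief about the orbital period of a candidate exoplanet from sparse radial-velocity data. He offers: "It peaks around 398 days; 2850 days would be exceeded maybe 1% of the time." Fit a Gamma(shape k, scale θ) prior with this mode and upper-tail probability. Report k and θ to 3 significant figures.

k ≈ 1.9, θ ≈ 442

Gamma(k,θ) with k>1 has mode (k−1)θ, so θ = 398/(k−1).
Need P(X < 2850) = 0.99 with θ tied to k this way. Start at k = 2, θ = 398: P(X<2850) ≈ 0.994.
Too high — lower k to spread out. Iterating converges to k ≈ 1.9.
Then θ = 398/(1.9−1) ≈ 442.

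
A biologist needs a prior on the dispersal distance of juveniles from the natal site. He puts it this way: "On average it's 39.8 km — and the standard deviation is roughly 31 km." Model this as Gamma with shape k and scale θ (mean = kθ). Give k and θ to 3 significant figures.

For Gamma(k, scale θ): mean = kθ, variance = kθ², so CV = 1/√k.
CV = SD/mean = 31/39.8 = 0.7789, hence k = 1/CV² = 1.65.
Then θ = mean/k = 39.8/1.65 = 24.1.

k ≈ 1.65, θ ≈ 24.1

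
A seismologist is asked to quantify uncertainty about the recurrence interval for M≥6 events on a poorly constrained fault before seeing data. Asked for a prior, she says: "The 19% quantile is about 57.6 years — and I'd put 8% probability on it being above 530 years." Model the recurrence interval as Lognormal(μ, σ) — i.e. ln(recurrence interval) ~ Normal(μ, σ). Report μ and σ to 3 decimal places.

μ ≈ 4.907, σ ≈ 0.972

If T ~ Lognormal(μ,σ) then ln T ~ Normal(μ,σ), so the p-quantile of ln T is μ + z_p·σ.
ln(57.6) = 4.054 and ln(530) = 6.273; z_{0.19} = -0.8779, z_{0.92} = 1.405.
σ = (6.273 − 4.054)/(1.405 − (-0.8779)) = 0.972.
μ = 4.054 − (-0.8779)·0.972 = 4.907.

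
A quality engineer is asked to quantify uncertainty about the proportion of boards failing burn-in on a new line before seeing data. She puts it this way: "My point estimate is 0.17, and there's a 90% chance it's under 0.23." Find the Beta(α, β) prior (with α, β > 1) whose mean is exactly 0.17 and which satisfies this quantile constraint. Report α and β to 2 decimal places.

With mean 0.17 fixed, write α = 0.17s, β = 0.83s where s = α+β.
Need P(θ < 0.23) = 0.9 under Beta(0.17s, 0.83s). Normal approximation: (q−m)/√(m(1−m)/s) ≈ z_{0.9} = 1.28, so s ≈ 0.17·0.83·(1.28)²/(0.23−0.17)² = 64.4.
At s = 64.4: P(θ<0.23) ≈ 0.895. Adjusting to match 0.9 gives s ≈ 67.92.
So α = 0.17·67.92 ≈ 11.55, β = 0.83·67.92 ≈ 56.37.

α ≈ 11.55, β ≈ 56.37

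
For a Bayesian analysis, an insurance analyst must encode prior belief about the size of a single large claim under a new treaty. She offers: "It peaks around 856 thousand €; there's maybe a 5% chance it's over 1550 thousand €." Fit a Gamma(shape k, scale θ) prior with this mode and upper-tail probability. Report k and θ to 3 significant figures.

k ≈ 8.9, θ ≈ 108

Gamma(k,θ) with k>1 has mode (k−1)θ, so θ = 856/(k−1).
Need P(X < 1550) = 0.95 with θ tied to k this way. Start at k = 2, θ = 856: P(X<1550) ≈ 0.540.
Too low — raise k to concentrate. Iterating converges to k ≈ 8.9.
Then θ = 856/(8.9−1) ≈ 108.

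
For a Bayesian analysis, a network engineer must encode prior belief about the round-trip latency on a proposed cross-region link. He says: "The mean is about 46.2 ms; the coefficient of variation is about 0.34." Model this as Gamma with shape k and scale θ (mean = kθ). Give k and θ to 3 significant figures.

k ≈ 8.65, θ ≈ 5.34

For Gamma(k, scale θ): mean = kθ, variance = kθ², so CV = 1/√k.
CV = 0.34, hence k = 1/CV² = 8.65.
Then θ = mean/k = 46.2/8.65 = 5.34.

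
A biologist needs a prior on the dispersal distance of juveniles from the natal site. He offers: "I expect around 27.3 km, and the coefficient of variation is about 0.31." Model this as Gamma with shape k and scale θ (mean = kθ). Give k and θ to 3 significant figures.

k ≈ 10.4, θ ≈ 2.62

For Gamma(k, scale θ): mean = kθ, variance = kθ², so CV = 1/√k.
CV = 0.31, hence k = 1/CV² = 10.4.
Then θ = mean/k = 27.3/10.4 = 2.62.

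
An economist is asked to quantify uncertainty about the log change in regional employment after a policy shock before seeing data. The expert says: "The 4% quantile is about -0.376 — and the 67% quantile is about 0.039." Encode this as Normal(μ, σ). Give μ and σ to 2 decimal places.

μ = -0.04, σ = 0.19

For Normal(μ,σ), the p-quantile is μ + z_p·σ. Here z_{0.04} = -1.751, z_{0.67} = 0.4399.
So -0.376 = μ − 1.751σ and 0.039 = μ + 0.4399σ.
Subtracting: σ = (0.039 − -0.376)/(0.4399 − (-1.751)) = 0.19.
Then μ = -0.376 − (-1.751)·0.19 = -0.04.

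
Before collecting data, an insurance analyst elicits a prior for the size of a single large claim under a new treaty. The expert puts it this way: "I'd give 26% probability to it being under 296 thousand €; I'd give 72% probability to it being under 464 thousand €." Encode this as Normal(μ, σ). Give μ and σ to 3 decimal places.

For Normal(μ,σ), the p-quantile is μ + z_p·σ. Here z_{0.26} = -0.6433, z_{0.72} = 0.5828.
So 296 = μ − 0.6433σ and 464 = μ + 0.5828σ.
Subtracting: σ = (464 − 296)/(0.5828 − (-0.6433)) = 137.010.
Then μ = 296 − (-0.6433)·137.010 = 384.145.

μ = 384.145, σ = 137.010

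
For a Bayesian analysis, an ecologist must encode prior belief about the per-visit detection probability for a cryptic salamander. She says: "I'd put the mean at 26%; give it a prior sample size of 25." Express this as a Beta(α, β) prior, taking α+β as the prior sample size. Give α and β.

Under the effective-sample-size interpretation, Beta(α, β) has prior mean α/(α+β) and prior sample size α+β.
So α+β = 25 and α/(α+β) = 0.26, giving α = 0.26·25 = 6.5 and β = 25 − 6.5 = 18.5.

α = 6.5, β = 18.5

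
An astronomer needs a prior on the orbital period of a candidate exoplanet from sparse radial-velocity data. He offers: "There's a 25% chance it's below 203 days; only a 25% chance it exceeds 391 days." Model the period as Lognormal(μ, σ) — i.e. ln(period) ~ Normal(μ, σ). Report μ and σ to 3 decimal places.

μ ≈ 5.641, σ ≈ 0.486

If T ~ Lognormal(μ,σ) then ln T ~ Normal(μ,σ), so the p-quantile of ln T is μ + z_p·σ.
ln(203) = 5.313 and ln(391) = 5.969; z_{0.25} = -0.6745, z_{0.75} = 0.6745.
σ = (5.969 − 5.313)/(0.6745 − (-0.6745)) = 0.486.
μ = 5.313 − (-0.6745)·0.486 = 5.641.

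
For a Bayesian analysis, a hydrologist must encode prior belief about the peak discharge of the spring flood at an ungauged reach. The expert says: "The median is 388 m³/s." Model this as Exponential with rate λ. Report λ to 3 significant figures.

Exponential median = ln 2 / λ, so λ = ln 2 / 388.0 = 0.00179.

λ ≈ 0.00179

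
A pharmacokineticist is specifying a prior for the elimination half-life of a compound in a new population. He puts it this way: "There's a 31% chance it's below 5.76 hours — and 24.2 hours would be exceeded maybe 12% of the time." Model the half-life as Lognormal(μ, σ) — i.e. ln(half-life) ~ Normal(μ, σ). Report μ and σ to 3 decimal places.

μ ≈ 2.177, σ ≈ 0.859

If T ~ Lognormal(μ,σ) then ln T ~ Normal(μ,σ), so the p-quantile of ln T is μ + z_p·σ.
ln(5.76) = 1.751 and ln(24.2) = 3.186; z_{0.31} = -0.4959, z_{0.88} = 1.175.
σ = (3.186 − 1.751)/(1.175 − (-0.4959)) = 0.859.
μ = 1.751 − (-0.4959)·0.859 = 2.177.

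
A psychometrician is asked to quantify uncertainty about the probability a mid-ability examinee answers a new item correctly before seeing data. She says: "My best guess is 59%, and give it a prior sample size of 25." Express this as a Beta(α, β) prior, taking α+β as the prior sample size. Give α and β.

Under the effective-sample-size interpretation, Beta(α, β) has prior mean α/(α+β) and prior sample size α+β.
So α+β = 25 and α/(α+β) = 0.59, giving α = 0.59·25 = 14.75 and β = 25 − 14.75 = 10.25.

α = 14.75, β = 10.25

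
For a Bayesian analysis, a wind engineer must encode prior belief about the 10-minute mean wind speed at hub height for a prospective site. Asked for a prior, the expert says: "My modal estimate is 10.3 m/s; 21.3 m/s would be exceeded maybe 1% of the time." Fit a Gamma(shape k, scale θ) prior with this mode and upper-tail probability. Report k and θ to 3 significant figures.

k ≈ 10.2, θ ≈ 1.11

Gamma(k,θ) with k>1 has mode (k−1)θ, so θ = 10.3/(k−1).
Need P(X < 21.3) = 0.99 with θ tied to k this way. Start at k = 2, θ = 10.3: P(X<21.3) ≈ 0.612.
Too low — raise k to concentrate. Iterating converges to k ≈ 10.2.
Then θ = 10.3/(10.2−1) ≈ 1.11.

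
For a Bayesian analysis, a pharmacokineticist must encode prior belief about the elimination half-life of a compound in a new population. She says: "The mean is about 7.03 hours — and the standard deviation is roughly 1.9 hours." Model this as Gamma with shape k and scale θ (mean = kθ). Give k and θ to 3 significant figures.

For Gamma(k, scale θ): mean = kθ, variance = kθ², so CV = 1/√k.
CV = SD/mean = 1.9/7.03 = 0.2703, hence k = 1/CV² = 13.7.
Then θ = mean/k = 7.03/13.7 = 0.514.

k ≈ 13.7, θ ≈ 0.514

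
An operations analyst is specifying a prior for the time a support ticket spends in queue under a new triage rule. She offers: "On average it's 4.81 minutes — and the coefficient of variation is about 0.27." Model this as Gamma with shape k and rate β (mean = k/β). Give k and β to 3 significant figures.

k ≈ 13.7, β ≈ 2.85

For Gamma(k, rate β): mean = k/β, variance = k/β², so CV = 1/√k.
CV = 0.27, hence k = 1/CV² = 13.7.
Then β = k/mean = 13.7/4.81 = 2.85.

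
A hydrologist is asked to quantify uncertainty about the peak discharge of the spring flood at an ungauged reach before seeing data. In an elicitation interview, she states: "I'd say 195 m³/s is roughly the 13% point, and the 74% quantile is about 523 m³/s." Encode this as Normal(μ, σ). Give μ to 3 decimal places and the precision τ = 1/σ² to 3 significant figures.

For Normal(μ,σ), the p-quantile is μ + z_p·σ. Here z_{0.13} = -1.126, z_{0.74} = 0.6433.
So 195 = μ − 1.126σ and 523 = μ + 0.6433σ.
Subtracting: σ = (523 − 195)/(0.6433 − (-1.126)) = 185.338.
Then μ = 195 − (-1.126)·185.338 = 403.763.
Precision τ = 1/σ² = 1/185.3² = 2.91e-05.

μ = 403.763, τ = 2.91e-05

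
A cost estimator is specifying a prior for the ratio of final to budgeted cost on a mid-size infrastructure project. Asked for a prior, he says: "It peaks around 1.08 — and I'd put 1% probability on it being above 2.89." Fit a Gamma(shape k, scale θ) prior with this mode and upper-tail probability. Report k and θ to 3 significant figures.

k ≈ 5.77, θ ≈ 0.226

Gamma(k,θ) with k>1 has mode (k−1)θ, so θ = 1.08/(k−1).
Need P(X < 2.89) = 0.99 with θ tied to k this way. Start at k = 2, θ = 1.08: P(X<2.89) ≈ 0.747.
Too low — raise k to concentrate. Iterating converges to k ≈ 5.77.
Then θ = 1.08/(5.77−1) ≈ 0.226.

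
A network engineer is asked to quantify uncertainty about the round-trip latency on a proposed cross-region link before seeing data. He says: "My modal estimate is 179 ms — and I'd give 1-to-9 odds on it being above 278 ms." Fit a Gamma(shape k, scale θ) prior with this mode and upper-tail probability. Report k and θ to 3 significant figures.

k ≈ 10.7, θ ≈ 18.5

Gamma(k,θ) with k>1 has mode (k−1)θ, so θ = 179/(k−1).
Need P(X < 278) = 0.9 with θ tied to k this way. Start at k = 2, θ = 179: P(X<278) ≈ 0.460.
Too low — raise k to concentrate. Iterating converges to k ≈ 10.7.
Then θ = 179/(10.7−1) ≈ 18.5.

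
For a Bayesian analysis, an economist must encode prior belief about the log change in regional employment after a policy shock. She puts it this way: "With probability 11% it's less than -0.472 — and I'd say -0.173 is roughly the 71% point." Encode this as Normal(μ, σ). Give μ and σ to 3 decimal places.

μ = -0.266, σ = 0.168

For Normal(μ,σ), the p-quantile is μ + z_p·σ. Here z_{0.11} = -1.227, z_{0.71} = 0.5534.
So -0.472 = μ − 1.227σ and -0.173 = μ + 0.5534σ.
Subtracting: σ = (-0.173 − -0.472)/(0.5534 − (-1.227)) = 0.168.
Then μ = -0.472 − (-1.227)·0.168 = -0.266.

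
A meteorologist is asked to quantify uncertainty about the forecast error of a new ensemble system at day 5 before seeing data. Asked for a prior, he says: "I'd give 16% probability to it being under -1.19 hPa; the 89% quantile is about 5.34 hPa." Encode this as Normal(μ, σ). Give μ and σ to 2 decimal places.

μ = 1.73, σ = 2.94

For Normal(μ,σ), the p-quantile is μ + z_p·σ. Here z_{0.16} = -0.9945, z_{0.89} = 1.227.
So -1.19 = μ − 0.9945σ and 5.34 = μ + 1.227σ.
Subtracting: σ = (5.34 − -1.19)/(1.227 − (-0.9945)) = 2.94.
Then μ = -1.19 − (-0.9945)·2.94 = 1.73.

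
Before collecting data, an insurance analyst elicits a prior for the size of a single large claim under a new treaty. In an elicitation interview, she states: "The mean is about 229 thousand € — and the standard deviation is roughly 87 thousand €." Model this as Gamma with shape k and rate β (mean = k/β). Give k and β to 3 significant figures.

k ≈ 6.93, β ≈ 0.0303

For Gamma(k, rate β): mean = k/β, variance = k/β², so CV = 1/√k.
CV = SD/mean = 87/229 = 0.3799, hence k = 1/CV² = 6.93.
Then β = k/mean = 6.93/229 = 0.0303.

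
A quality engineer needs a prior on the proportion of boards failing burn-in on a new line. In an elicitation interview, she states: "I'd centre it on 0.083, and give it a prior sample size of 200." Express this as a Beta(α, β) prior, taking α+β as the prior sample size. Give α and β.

Under the effective-sample-size interpretation, Beta(α, β) has prior mean α/(α+β) and prior sample size α+β.
So α+β = 200 and α/(α+β) = 0.083, giving α = 0.083·200 = 16.6 and β = 200 − 16.6 = 183.4.

α = 16.6, β = 183.4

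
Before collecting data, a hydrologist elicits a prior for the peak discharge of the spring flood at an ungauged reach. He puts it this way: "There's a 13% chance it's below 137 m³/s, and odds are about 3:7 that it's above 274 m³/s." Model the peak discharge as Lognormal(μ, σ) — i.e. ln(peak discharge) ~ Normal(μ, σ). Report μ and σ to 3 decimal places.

μ ≈ 5.393, σ ≈ 0.420

If T ~ Lognormal(μ,σ) then ln T ~ Normal(μ,σ), so the p-quantile of ln T is μ + z_p·σ.
ln(137) = 4.92 and ln(274) = 5.613; z_{0.13} = -1.126, z_{0.7} = 0.5244.
σ = (5.613 − 4.92)/(0.5244 − (-1.126)) = 0.420.
μ = 4.92 − (-1.126)·0.420 = 5.393.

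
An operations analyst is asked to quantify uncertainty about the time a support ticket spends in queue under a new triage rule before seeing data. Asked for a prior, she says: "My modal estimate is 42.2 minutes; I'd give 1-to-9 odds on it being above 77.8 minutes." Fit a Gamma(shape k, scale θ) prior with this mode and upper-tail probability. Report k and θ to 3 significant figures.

k ≈ 6.1, θ ≈ 8.28

Gamma(k,θ) with k>1 has mode (k−1)θ, so θ = 42.2/(k−1).
Need P(X < 77.8) = 0.9 with θ tied to k this way. Start at k = 2, θ = 42.2: P(X<77.8) ≈ 0.550.
Too low — raise k to concentrate. Iterating converges to k ≈ 6.1.
Then θ = 42.2/(6.1−1) ≈ 8.28.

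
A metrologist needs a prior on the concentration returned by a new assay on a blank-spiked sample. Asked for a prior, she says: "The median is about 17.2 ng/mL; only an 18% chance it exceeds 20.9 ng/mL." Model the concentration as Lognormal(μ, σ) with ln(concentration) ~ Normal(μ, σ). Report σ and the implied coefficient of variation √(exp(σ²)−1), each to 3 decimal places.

If T ~ Lognormal(μ,σ) then ln T ~ Normal(μ,σ), so the p-quantile of ln T is μ + z_p·σ.
ln(17.2) = 2.845 and ln(20.9) = 3.04; z_{0.5} = 0, z_{0.82} = 0.9154.
σ = (3.04 − 2.845)/(0.9154 − (0)) = 0.213.
μ = 2.845 − (0)·0.213 = 2.845.
CV = √(exp(σ²)−1) = √(exp(0.0453)−1) = 0.215.

σ ≈ 0.213, CV ≈ 0.215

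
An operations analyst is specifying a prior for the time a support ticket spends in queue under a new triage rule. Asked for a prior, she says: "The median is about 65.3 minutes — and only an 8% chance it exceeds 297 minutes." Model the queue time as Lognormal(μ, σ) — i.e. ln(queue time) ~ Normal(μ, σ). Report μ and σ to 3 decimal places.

μ ≈ 4.179, σ ≈ 1.078

If T ~ Lognormal(μ,σ) then ln T ~ Normal(μ,σ), so the p-quantile of ln T is μ + z_p·σ.
ln(65.3) = 4.179 and ln(297) = 5.694; z_{0.5} = 0, z_{0.92} = 1.405.
σ = (5.694 − 4.179)/(1.405 − (0)) = 1.078.
μ = 4.179 − (0)·1.078 = 4.179.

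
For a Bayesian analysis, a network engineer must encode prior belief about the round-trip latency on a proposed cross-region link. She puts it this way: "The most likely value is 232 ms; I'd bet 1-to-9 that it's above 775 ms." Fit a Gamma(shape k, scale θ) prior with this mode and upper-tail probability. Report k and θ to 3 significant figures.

Gamma(k,θ) with k>1 has mode (k−1)θ, so θ = 232/(k−1).
Need P(X < 775) = 0.9 with θ tied to k this way. Start at k = 2, θ = 232: P(X<775) ≈ 0.846.
Too low — raise k to concentrate. Iterating converges to k ≈ 2.29.
Then θ = 232/(2.29−1) ≈ 179.

k ≈ 2.29, θ ≈ 179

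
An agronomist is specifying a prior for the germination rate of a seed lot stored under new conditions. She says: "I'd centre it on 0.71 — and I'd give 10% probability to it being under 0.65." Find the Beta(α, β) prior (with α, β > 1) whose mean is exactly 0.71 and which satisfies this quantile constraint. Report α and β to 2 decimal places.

With mean 0.71 fixed, write α = 0.71s, β = 0.29s where s = α+β.
Need P(θ < 0.65) = 0.1 under Beta(0.71s, 0.29s). Normal approximation: (q−m)/√(m(1−m)/s) ≈ z_{0.1} = -1.28, so s ≈ 0.71·0.29·(-1.28)²/(0.65−0.71)² = 93.9.
At s = 93.9: P(θ<0.65) ≈ 0.103. Adjusting to match 0.1 gives s ≈ 96.39.
So α = 0.71·96.39 ≈ 68.44, β = 0.29·96.39 ≈ 27.95.

α ≈ 68.44, β ≈ 27.95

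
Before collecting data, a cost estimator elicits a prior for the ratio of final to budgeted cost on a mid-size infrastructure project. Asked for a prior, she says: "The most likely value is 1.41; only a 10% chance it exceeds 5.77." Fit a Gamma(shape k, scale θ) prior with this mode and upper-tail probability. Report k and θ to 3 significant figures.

k ≈ 1.92, θ ≈ 1.53

Gamma(k,θ) with k>1 has mode (k−1)θ, so θ = 1.41/(k−1).
Need P(X < 5.77) = 0.9 with θ tied to k this way. Start at k = 2, θ = 1.41: P(X<5.77) ≈ 0.915.
Too high — lower k to spread out. Iterating converges to k ≈ 1.92.
Then θ = 1.41/(1.92−1) ≈ 1.53.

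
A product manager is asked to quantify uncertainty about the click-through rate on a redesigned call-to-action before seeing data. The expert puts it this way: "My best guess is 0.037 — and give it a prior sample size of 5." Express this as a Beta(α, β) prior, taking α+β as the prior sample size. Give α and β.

Under the effective-sample-size interpretation, Beta(α, β) has prior mean α/(α+β) and prior sample size α+β.
So α+β = 5 and α/(α+β) = 0.037, giving α = 0.037·5 = 0.185 and β = 5 − 0.185 = 4.815.

α = 0.185, β = 4.815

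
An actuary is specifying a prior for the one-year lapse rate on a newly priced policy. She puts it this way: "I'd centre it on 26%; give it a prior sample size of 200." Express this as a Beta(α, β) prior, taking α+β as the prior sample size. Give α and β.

Under the effective-sample-size interpretation, Beta(α, β) has prior mean α/(α+β) and prior sample size α+β.
So α+β = 200 and α/(α+β) = 0.26, giving α = 0.26·200 = 52 and β = 200 − 52 = 148.

α = 52, β = 148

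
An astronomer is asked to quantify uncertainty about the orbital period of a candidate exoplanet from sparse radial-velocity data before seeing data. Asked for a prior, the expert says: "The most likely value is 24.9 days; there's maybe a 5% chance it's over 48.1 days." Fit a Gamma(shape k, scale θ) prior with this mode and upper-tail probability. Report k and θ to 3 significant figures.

k ≈ 7.41, θ ≈ 3.89

Gamma(k,θ) with k>1 has mode (k−1)θ, so θ = 24.9/(k−1).
Need P(X < 48.1) = 0.95 with θ tied to k this way. Start at k = 2, θ = 24.9: P(X<48.1) ≈ 0.575.
Too low — raise k to concentrate. Iterating converges to k ≈ 7.41.
Then θ = 24.9/(7.41−1) ≈ 3.89.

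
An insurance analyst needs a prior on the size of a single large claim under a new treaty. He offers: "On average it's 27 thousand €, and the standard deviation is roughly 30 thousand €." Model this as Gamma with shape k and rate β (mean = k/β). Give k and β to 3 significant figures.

For Gamma(k, rate β): mean = k/β, variance = k/β², so CV = 1/√k.
CV = SD/mean = 30/27 = 1.111, hence k = 1/CV² = 0.81.
Then β = k/mean = 0.81/27 = 0.03.

k ≈ 0.81, β ≈ 0.03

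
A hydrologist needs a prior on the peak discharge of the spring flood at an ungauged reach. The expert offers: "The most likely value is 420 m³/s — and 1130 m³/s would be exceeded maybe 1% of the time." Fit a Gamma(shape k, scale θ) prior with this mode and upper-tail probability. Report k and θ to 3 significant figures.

k ≈ 5.71, θ ≈ 89.1

Gamma(k,θ) with k>1 has mode (k−1)θ, so θ = 420/(k−1).
Need P(X < 1130) = 0.99 with θ tied to k this way. Start at k = 2, θ = 420: P(X<1130) ≈ 0.750.
Too low — raise k to concentrate. Iterating converges to k ≈ 5.71.
Then θ = 420/(5.71−1) ≈ 89.1.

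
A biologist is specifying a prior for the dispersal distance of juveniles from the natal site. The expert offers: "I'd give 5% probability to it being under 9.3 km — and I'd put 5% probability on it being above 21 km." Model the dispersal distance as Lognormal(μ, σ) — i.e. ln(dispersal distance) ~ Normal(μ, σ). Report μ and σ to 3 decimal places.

If T ~ Lognormal(μ,σ) then ln T ~ Normal(μ,σ), so the p-quantile of ln T is μ + z_p·σ.
ln(9.3) = 2.23 and ln(21) = 3.045; z_{0.05} = -1.645, z_{0.95} = 1.645.
σ = (3.045 − 2.23)/(1.645 − (-1.645)) = 0.248.
μ = 2.23 − (-1.645)·0.248 = 2.637.

μ ≈ 2.637, σ ≈ 0.248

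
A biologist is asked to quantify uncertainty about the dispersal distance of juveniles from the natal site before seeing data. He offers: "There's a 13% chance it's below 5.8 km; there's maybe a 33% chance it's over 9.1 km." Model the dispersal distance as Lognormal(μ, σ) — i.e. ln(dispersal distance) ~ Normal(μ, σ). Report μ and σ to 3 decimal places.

μ ≈ 2.082, σ ≈ 0.288

If T ~ Lognormal(μ,σ) then ln T ~ Normal(μ,σ), so the p-quantile of ln T is μ + z_p·σ.
ln(5.8) = 1.758 and ln(9.1) = 2.208; z_{0.13} = -1.126, z_{0.67} = 0.4399.
σ = (2.208 − 1.758)/(0.4399 − (-1.126)) = 0.288.
μ = 1.758 − (-1.126)·0.288 = 2.082.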